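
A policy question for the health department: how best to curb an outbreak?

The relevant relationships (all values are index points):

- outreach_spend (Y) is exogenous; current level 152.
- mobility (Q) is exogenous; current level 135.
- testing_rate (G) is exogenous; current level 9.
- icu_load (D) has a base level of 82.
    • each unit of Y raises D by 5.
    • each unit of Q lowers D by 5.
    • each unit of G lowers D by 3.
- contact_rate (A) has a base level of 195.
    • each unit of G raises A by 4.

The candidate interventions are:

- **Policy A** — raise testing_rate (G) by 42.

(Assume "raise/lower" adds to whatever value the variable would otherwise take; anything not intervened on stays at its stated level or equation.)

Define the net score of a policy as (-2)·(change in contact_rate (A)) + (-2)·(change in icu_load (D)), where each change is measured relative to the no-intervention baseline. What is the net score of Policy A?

-84

Baseline:
  Y = 152
  Q = 135
  G = 9
  D = 82 + 5·152 − 5·135 − 3·9 = 140
  A = 195 + 4·9 = 231
Policy A (G + 42):
  Y = 152
  Q = 135
  G = 9 + 42 = 51
  D = 82 + 5·152 − 5·135 − 3·51 = 14
  A = 195 + 4·51 = 399
ΔA = 399 − 231 = 168; ΔD = 14 − 140 = -126
Score = (-2)·168 + (-2)·(-126) = -84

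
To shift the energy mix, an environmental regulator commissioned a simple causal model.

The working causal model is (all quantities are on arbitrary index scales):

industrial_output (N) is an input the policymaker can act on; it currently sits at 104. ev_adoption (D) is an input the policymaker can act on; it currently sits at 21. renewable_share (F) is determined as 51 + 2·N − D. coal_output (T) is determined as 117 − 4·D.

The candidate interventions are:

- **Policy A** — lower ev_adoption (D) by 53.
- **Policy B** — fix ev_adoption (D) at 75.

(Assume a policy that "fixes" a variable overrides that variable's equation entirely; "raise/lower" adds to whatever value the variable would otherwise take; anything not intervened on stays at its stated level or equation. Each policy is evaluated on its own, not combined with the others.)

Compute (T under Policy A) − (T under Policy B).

Policy A (D − 53):
  D = 21 − 53 = -32
  T = 117 − 4·(-32) = 245
Policy B (D := 75):
  D = 75
  T = 117 − 4·75 = -183
T: 245 − (-183) = 428

428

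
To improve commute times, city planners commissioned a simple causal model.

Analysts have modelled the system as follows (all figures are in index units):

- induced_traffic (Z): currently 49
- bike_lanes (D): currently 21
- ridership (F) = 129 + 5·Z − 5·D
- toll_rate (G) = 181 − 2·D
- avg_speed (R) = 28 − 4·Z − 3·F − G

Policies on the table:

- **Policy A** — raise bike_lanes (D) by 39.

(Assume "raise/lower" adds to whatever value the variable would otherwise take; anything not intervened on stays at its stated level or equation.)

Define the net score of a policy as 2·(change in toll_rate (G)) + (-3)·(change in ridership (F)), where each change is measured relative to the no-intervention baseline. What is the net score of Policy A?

429

Baseline:
  Z = 49
  D = 21
  F = 129 + 5·49 − 5·21 = 269
  G = 181 − 2·21 = 139
Policy A (D + 39):
  Z = 49
  D = 21 + 39 = 60
  F = 129 + 5·49 − 5·60 = 74
  G = 181 − 2·60 = 61
ΔG = 61 − 139 = -78; ΔF = 74 − 269 = -195
Score = 2·(-78) + (-3)·(-195) = 429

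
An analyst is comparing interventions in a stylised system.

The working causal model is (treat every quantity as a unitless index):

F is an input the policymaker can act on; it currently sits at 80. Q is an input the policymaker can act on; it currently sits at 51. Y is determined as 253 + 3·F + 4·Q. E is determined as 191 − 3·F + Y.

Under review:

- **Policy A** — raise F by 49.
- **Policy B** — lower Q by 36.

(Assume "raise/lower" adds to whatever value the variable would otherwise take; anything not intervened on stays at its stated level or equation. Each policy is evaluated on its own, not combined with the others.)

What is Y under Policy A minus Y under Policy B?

Policy A (F + 49):
  F = 80 + 49 = 129
  Q = 51
  Y = 253 + 3·129 + 4·51 = 844
Policy B (Q − 36):
  F = 80
  Q = 51 − 36 = 15
  Y = 253 + 3·80 + 4·15 = 553
Y: 844 − 553 = 291

291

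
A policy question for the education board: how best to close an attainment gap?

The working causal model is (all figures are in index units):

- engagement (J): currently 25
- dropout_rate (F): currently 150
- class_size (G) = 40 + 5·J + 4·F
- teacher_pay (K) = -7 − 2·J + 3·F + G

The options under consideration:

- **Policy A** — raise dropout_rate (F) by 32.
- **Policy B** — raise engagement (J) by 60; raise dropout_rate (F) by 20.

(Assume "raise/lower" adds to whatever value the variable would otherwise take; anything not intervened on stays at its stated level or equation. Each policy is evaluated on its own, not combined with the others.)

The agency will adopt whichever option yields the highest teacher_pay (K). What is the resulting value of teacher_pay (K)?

Policy A (F + 32):
  J = 25
  F = 150 + 32 = 182
  G = 40 + 5·25 + 4·182 = 893
  K = -7 − 2·25 + 3·182 + 893 = 1382
Policy B (J + 60, F + 20):
  J = 25 + 60 = 85
  F = 150 + 20 = 170
  G = 40 + 5·85 + 4·170 = 1145
  K = -7 − 2·85 + 3·170 + 1145 = 1478
Comparing — Policy A: K=1382, Policy B: K=1478. Highest is 1478 (Policy B).

1478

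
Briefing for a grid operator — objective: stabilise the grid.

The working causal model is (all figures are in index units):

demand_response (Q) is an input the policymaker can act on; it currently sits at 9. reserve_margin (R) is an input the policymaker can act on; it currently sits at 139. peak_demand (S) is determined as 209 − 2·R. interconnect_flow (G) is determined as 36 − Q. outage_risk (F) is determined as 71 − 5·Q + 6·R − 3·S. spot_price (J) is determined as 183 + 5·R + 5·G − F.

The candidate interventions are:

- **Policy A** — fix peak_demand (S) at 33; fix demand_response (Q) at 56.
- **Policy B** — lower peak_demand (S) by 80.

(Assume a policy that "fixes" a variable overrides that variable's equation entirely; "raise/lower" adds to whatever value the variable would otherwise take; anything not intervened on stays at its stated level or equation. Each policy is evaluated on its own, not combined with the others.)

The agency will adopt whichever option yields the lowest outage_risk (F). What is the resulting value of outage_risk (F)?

Policy A (S := 33, Q := 56):
  Q = 56
  R = 139
  S = 33
  F = 71 − 5·56 + 6·139 − 3·33 = 526
Policy B (S − 80):
  Q = 9
  R = 139
  S = 209 − 2·139 (−80 from intervention) = -149
  F = 71 − 5·9 + 6·139 − 3·(-149) = 1307
Comparing — Policy A: F=526, Policy B: F=1307. Lowest is 526 (Policy A).

526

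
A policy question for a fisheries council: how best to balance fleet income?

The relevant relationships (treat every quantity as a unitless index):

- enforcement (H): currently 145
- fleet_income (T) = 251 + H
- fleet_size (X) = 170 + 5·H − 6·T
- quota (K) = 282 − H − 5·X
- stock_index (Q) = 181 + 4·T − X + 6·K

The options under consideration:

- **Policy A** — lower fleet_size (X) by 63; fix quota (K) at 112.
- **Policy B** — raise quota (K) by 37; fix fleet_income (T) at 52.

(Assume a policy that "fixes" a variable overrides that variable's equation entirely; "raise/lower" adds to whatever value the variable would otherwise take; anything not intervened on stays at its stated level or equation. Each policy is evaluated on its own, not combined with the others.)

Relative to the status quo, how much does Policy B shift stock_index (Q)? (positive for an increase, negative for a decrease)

Baseline:
  H = 145
  T = 251 + 145 = 396
  X = 170 + 5·145 − 6·396 = -1481
  K = 282 − 145 − 5·(-1481) = 7542
  Q = 181 + 4·396 − (-1481) + 6·7542 = 48498
Policy B (K + 37, T := 52):
  H = 145
  T = 52
  X = 170 + 5·145 − 6·52 = 583
  K = 282 − 145 − 5·583 (+37 from intervention) = -2741
  Q = 181 + 4·52 − 583 + 6·(-2741) = -16640
Change in Q: -16640 − 48498 = -65138

-65138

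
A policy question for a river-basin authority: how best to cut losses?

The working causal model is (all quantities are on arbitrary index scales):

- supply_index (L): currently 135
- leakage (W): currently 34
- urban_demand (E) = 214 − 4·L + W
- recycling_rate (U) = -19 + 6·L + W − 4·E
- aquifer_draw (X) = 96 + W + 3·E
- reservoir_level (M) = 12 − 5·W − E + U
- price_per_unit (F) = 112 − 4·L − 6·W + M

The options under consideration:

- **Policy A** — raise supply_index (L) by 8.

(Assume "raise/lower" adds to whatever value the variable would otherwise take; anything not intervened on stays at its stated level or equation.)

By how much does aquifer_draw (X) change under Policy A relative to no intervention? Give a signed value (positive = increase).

-96

Baseline:
  L = 135
  W = 34
  E = 214 − 4·135 + 34 = -292
  X = 96 + 34 + 3·(-292) = -746
Policy A (L + 8):
  L = 135 + 8 = 143
  W = 34
  E = 214 − 4·143 + 34 = -324
  X = 96 + 34 + 3·(-324) = -842
Change in X: -842 − (-746) = -96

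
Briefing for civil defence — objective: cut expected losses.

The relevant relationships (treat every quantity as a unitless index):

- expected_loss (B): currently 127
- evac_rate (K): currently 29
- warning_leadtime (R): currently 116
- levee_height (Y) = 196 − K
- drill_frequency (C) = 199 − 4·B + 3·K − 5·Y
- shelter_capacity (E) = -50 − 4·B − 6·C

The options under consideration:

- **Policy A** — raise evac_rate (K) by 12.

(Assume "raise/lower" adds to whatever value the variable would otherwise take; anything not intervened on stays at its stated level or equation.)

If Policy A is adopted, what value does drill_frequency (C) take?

-961

Policy A (K + 12):
  B = 127
  K = 29 + 12 = 41
  Y = 196 − 41 = 155
  C = 199 − 4·127 + 3·41 − 5·155 = -961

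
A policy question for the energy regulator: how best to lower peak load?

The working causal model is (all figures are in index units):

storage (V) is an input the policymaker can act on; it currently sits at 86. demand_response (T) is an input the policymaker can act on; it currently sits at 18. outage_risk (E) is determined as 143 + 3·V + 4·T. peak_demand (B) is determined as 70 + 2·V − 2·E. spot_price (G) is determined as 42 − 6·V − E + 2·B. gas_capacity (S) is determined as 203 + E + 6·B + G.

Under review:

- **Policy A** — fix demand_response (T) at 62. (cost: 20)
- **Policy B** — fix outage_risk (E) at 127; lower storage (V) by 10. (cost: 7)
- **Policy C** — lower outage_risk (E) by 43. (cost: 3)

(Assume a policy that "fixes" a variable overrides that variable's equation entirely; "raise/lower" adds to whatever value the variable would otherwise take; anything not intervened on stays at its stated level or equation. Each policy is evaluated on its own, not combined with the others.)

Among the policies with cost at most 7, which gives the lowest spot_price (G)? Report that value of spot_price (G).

Policy B (E := 127, V − 10):
  V = 86 − 10 = 76
  T = 18
  E = 127
  B = 70 + 2·76 − 2·127 = -32
  G = 42 − 6·76 − 127 + 2·(-32) = -605
Policy C (E − 43):
  V = 86
  T = 18
  E = 143 + 3·86 + 4·18 (−43 from intervention) = 430
  B = 70 + 2·86 − 2·430 = -618
  G = 42 − 6·86 − 430 + 2·(-618) = -2140
Comparing — Policy B: G=-605, Policy C: G=-2140. Lowest is -2140 (Policy C).

-2140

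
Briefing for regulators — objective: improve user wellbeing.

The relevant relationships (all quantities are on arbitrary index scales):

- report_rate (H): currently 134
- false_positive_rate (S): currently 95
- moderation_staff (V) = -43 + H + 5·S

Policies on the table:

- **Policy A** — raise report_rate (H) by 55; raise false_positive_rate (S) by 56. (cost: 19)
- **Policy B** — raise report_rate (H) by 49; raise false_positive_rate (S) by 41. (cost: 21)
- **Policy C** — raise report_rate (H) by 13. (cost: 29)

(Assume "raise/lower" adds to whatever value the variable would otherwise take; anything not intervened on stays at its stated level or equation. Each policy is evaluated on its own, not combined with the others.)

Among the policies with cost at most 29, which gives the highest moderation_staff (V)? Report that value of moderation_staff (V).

901

Policy A (H + 55, S + 56):
  H = 134 + 55 = 189
  S = 95 + 56 = 151
  V = -43 + 189 + 5·151 = 901
Policy B (H + 49, S + 41):
  H = 134 + 49 = 183
  S = 95 + 41 = 136
  V = -43 + 183 + 5·136 = 820
Policy C (H + 13):
  H = 134 + 13 = 147
  S = 95
  V = -43 + 147 + 5·95 = 579
Comparing — Policy A: V=901, Policy B: V=820, Policy C: V=579. Highest is 901 (Policy A).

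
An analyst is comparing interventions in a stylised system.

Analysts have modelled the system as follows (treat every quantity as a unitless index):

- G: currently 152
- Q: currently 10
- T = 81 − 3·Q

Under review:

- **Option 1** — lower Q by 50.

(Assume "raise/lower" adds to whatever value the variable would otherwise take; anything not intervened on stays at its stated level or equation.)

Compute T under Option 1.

Option 1 (Q − 50):
  Q = 10 − 50 = -40
  T = 81 − 3·(-40) = 201

201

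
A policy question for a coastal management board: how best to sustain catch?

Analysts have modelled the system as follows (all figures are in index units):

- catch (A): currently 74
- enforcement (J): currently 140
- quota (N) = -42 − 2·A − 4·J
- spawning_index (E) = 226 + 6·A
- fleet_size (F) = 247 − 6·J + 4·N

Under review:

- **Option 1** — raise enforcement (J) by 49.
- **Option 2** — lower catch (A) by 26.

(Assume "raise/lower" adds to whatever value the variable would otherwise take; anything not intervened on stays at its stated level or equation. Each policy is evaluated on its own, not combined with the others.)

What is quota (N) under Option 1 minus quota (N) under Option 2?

Option 1 (J + 49):
  A = 74
  J = 140 + 49 = 189
  N = -42 − 2·74 − 4·189 = -946
Option 2 (A − 26):
  A = 74 − 26 = 48
  J = 140
  N = -42 − 2·48 − 4·140 = -698
N: -946 − (-698) = -248

-248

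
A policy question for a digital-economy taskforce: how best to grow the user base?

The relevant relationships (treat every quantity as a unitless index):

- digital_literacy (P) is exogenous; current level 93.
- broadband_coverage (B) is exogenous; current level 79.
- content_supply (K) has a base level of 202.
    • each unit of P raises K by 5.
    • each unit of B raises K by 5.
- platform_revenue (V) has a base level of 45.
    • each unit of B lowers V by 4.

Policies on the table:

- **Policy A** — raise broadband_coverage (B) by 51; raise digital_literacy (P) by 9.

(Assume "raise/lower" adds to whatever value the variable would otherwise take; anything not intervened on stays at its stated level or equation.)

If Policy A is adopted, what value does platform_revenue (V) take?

-475

Policy A (B + 51, P + 9):
  B = 79 + 51 = 130
  V = 45 − 4·130 = -475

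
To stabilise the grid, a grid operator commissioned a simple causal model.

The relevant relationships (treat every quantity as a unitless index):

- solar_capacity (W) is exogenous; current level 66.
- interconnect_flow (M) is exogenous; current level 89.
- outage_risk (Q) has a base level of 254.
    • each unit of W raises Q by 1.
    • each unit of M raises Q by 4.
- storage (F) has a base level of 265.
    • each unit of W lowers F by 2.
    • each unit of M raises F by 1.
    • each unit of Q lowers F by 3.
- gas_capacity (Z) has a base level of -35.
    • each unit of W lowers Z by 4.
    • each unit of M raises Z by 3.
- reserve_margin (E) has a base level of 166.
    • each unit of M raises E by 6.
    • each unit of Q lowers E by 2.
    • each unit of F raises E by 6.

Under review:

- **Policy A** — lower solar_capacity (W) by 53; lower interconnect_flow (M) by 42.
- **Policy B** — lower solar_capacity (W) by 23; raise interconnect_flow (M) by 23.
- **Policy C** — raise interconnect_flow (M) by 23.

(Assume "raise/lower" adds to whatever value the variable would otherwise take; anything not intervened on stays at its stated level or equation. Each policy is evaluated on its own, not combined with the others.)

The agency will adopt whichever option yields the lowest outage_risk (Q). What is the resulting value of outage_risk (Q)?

455

Policy A (W − 53, M − 42):
  W = 66 − 53 = 13
  M = 89 − 42 = 47
  Q = 254 + 13 + 4·47 = 455
Policy B (W − 23, M + 23):
  W = 66 − 23 = 43
  M = 89 + 23 = 112
  Q = 254 + 43 + 4·112 = 745
Policy C (M + 23):
  W = 66
  M = 89 + 23 = 112
  Q = 254 + 66 + 4·112 = 768
Comparing — Policy A: Q=455, Policy B: Q=745, Policy C: Q=768. Lowest is 455 (Policy A).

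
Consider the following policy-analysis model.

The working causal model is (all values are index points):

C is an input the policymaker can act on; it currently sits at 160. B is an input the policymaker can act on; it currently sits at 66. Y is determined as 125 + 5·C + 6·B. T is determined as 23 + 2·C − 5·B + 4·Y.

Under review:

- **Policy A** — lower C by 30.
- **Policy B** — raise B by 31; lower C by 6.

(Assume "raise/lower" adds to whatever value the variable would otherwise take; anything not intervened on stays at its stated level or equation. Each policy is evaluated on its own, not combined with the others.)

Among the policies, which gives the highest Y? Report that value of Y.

Policy A (C − 30):
  C = 160 − 30 = 130
  B = 66
  Y = 125 + 5·130 + 6·66 = 1171
Policy B (B + 31, C − 6):
  C = 160 − 6 = 154
  B = 66 + 31 = 97
  Y = 125 + 5·154 + 6·97 = 1477
Comparing — Policy A: Y=1171, Policy B: Y=1477. Highest is 1477 (Policy B).

1477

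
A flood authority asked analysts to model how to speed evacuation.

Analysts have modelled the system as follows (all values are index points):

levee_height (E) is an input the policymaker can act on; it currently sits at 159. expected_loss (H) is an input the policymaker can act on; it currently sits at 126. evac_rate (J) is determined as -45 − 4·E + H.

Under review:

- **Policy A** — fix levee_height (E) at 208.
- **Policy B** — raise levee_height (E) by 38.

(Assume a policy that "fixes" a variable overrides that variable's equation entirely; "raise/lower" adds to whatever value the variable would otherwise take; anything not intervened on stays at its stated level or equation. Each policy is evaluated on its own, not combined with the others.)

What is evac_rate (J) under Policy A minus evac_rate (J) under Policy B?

-44

Policy A (E := 208):
  E = 208
  H = 126
  J = -45 − 4·208 + 126 = -751
Policy B (E + 38):
  E = 159 + 38 = 197
  H = 126
  J = -45 − 4·197 + 126 = -707
J: -751 − (-707) = -44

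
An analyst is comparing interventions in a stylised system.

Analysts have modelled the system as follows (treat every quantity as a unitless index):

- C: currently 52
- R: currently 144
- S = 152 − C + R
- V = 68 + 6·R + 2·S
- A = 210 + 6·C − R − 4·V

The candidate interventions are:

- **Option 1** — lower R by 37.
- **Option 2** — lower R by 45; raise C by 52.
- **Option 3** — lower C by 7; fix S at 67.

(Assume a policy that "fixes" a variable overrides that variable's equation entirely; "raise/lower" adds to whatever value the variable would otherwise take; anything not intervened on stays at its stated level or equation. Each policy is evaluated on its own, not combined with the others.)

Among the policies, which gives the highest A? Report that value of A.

-3089

Option 1 (R − 37):
  C = 52
  R = 144 − 37 = 107
  S = 152 − 52 + 107 = 207
  V = 68 + 6·107 + 2·207 = 1124
  A = 210 + 6·52 − 107 − 4·1124 = -4081
Option 2 (R − 45, C + 52):
  C = 52 + 52 = 104
  R = 144 − 45 = 99
  S = 152 − 104 + 99 = 147
  V = 68 + 6·99 + 2·147 = 956
  A = 210 + 6·104 − 99 − 4·956 = -3089
Option 3 (C − 7, S := 67):
  C = 52 − 7 = 45
  R = 144
  S = 67
  V = 68 + 6·144 + 2·67 = 1066
  A = 210 + 6·45 − 144 − 4·1066 = -3928
Comparing — Option 1: A=-4081, Option 2: A=-3089, Option 3: A=-3928. Highest is -3089 (Option 2).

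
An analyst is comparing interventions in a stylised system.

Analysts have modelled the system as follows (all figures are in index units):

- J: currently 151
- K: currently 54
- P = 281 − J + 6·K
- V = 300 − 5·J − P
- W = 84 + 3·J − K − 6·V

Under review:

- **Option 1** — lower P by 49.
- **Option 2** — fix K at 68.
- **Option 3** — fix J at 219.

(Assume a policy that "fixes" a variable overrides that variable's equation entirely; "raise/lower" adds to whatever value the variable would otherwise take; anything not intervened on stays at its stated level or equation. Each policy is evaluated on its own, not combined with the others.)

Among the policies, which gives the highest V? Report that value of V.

Option 1 (P − 49):
  J = 151
  K = 54
  P = 281 − 151 + 6·54 (−49 from intervention) = 405
  V = 300 − 5·151 − 405 = -860
Option 2 (K := 68):
  J = 151
  K = 68
  P = 281 − 151 + 6·68 = 538
  V = 300 − 5·151 − 538 = -993
Option 3 (J := 219):
  J = 219
  K = 54
  P = 281 − 219 + 6·54 = 386
  V = 300 − 5·219 − 386 = -1181
Comparing — Option 1: V=-860, Option 2: V=-993, Option 3: V=-1181. Highest is -860 (Option 1).

-860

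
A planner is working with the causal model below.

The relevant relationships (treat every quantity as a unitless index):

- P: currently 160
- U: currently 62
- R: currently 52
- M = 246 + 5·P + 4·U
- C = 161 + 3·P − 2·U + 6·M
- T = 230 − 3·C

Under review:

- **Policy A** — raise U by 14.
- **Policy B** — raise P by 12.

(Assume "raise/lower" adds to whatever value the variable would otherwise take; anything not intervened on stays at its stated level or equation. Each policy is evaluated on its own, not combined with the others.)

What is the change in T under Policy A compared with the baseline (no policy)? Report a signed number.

-924

Baseline:
  P = 160
  U = 62
  M = 246 + 5·160 + 4·62 = 1294
  C = 161 + 3·160 − 2·62 + 6·1294 = 8281
  T = 230 − 3·8281 = -24613
Policy A (U + 14):
  P = 160
  U = 62 + 14 = 76
  M = 246 + 5·160 + 4·76 = 1350
  C = 161 + 3·160 − 2·76 + 6·1350 = 8589
  T = 230 − 3·8589 = -25537
Change in T: -25537 − (-24613) = -924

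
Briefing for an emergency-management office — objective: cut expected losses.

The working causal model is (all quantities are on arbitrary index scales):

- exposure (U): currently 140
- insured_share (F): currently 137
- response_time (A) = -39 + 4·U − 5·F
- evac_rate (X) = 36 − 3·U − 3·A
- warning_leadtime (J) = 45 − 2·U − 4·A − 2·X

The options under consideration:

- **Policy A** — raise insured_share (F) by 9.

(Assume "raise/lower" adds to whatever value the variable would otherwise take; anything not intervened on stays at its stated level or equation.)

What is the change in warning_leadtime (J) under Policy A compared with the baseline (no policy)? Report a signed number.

-90

Baseline:
  U = 140
  F = 137
  A = -39 + 4·140 − 5·137 = -164
  X = 36 − 3·140 − 3·(-164) = 108
  J = 45 − 2·140 − 4·(-164) − 2·108 = 205
Policy A (F + 9):
  U = 140
  F = 137 + 9 = 146
  A = -39 + 4·140 − 5·146 = -209
  X = 36 − 3·140 − 3·(-209) = 243
  J = 45 − 2·140 − 4·(-209) − 2·243 = 115
Change in J: 115 − 205 = -90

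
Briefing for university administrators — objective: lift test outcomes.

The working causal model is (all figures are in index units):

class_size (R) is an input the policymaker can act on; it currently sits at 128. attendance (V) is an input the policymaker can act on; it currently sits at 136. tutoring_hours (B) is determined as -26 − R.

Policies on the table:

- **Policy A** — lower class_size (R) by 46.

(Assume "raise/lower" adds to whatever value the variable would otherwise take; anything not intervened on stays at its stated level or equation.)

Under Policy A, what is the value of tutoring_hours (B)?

Policy A (R − 46):
  R = 128 − 46 = 82
  B = -26 − 82 = -108

-108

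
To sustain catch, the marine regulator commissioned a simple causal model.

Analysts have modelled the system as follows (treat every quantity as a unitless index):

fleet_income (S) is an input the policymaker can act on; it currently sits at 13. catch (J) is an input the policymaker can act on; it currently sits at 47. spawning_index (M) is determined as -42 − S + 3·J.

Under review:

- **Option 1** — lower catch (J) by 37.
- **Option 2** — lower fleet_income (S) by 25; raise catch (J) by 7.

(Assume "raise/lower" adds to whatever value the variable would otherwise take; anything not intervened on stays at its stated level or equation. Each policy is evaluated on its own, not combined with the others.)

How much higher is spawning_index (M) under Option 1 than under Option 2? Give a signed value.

-157

Option 1 (J − 37):
  S = 13
  J = 47 − 37 = 10
  M = -42 − 13 + 3·10 = -25
Option 2 (S − 25, J + 7):
  S = 13 − 25 = -12
  J = 47 + 7 = 54
  M = -42 − (-12) + 3·54 = 132
M: -25 − 132 = -157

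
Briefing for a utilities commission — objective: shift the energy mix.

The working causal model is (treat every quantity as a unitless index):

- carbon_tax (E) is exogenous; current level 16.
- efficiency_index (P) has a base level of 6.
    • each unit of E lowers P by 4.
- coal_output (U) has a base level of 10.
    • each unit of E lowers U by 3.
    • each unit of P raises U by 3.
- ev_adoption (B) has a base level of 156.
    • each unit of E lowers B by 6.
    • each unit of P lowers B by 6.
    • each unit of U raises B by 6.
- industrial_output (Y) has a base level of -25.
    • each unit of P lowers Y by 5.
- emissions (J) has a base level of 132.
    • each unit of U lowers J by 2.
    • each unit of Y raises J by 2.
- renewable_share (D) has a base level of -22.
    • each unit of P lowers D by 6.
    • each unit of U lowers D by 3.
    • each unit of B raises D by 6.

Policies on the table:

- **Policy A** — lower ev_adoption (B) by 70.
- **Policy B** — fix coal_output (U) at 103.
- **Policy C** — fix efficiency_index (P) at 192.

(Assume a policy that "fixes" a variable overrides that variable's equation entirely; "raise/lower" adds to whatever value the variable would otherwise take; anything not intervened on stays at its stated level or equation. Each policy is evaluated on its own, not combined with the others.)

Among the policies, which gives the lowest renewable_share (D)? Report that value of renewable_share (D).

Policy A (B − 70):
  E = 16
  P = 6 − 4·16 = -58
  U = 10 − 3·16 + 3·(-58) = -212
  B = 156 − 6·16 − 6·(-58) + 6·(-212) (−70 from intervention) = -934
  D = -22 − 6·(-58) − 3·(-212) + 6·(-934) = -4642
Policy B (U := 103):
  E = 16
  P = 6 − 4·16 = -58
  U = 103
  B = 156 − 6·16 − 6·(-58) + 6·103 = 1026
  D = -22 − 6·(-58) − 3·103 + 6·1026 = 6173
Policy C (P := 192):
  E = 16
  P = 192
  U = 10 − 3·16 + 3·192 = 538
  B = 156 − 6·16 − 6·192 + 6·538 = 2136
  D = -22 − 6·192 − 3·538 + 6·2136 = 10028
Comparing — Policy A: D=-4642, Policy B: D=6173, Policy C: D=10028. Lowest is -4642 (Policy A).

-4642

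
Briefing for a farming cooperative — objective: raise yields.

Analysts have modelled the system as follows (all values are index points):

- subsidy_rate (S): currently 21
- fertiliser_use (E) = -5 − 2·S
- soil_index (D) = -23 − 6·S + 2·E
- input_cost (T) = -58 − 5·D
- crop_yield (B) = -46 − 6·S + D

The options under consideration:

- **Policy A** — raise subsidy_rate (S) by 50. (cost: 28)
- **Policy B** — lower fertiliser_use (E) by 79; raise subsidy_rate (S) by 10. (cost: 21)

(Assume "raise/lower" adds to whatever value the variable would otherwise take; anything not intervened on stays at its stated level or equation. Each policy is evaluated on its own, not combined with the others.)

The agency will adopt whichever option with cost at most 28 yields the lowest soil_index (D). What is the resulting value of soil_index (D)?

-743

Policy A (S + 50):
  S = 21 + 50 = 71
  E = -5 − 2·71 = -147
  D = -23 − 6·71 + 2·(-147) = -743
Policy B (E − 79, S + 10):
  S = 21 + 10 = 31
  E = -5 − 2·31 (−79 from intervention) = -146
  D = -23 − 6·31 + 2·(-146) = -501
Comparing — Policy A: D=-743, Policy B: D=-501. Lowest is -743 (Policy A).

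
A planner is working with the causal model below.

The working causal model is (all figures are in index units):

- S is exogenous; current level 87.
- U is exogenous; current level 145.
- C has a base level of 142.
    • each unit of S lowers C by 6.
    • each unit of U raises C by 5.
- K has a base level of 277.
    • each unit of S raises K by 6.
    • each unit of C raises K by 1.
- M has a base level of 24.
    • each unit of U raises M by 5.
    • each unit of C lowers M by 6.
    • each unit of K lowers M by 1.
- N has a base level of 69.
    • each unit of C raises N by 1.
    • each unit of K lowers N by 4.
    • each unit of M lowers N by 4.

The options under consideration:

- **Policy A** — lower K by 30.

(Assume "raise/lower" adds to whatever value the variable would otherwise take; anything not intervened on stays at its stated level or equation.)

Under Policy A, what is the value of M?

-2435

Policy A (K − 30):
  S = 87
  U = 145
  C = 142 − 6·87 + 5·145 = 345
  K = 277 + 6·87 + 345 (−30 from intervention) = 1114
  M = 24 + 5·145 − 6·345 − 1114 = -2435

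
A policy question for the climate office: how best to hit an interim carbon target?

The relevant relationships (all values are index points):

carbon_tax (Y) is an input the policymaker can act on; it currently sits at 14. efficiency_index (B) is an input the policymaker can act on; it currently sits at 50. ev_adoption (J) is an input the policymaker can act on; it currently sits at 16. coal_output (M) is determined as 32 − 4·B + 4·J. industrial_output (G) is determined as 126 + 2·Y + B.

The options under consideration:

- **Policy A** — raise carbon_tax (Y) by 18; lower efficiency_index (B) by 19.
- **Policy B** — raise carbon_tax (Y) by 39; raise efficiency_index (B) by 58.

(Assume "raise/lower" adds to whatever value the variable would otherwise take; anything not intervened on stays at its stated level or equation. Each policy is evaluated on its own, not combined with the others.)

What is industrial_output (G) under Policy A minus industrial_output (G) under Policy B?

-119

Policy A (Y + 18, B − 19):
  Y = 14 + 18 = 32
  B = 50 − 19 = 31
  G = 126 + 2·32 + 31 = 221
Policy B (Y + 39, B + 58):
  Y = 14 + 39 = 53
  B = 50 + 58 = 108
  G = 126 + 2·53 + 108 = 340
G: 221 − 340 = -119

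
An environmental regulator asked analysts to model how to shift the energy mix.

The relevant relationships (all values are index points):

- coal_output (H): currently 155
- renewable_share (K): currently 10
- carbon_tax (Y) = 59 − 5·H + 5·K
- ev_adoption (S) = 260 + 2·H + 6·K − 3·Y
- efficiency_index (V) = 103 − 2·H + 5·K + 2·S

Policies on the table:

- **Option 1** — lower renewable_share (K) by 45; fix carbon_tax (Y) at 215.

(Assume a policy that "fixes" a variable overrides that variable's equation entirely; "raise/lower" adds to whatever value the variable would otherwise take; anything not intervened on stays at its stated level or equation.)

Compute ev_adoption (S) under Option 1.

Option 1 (K − 45, Y := 215):
  H = 155
  K = 10 − 45 = -35
  Y = 215
  S = 260 + 2·155 + 6·(-35) − 3·215 = -285

-285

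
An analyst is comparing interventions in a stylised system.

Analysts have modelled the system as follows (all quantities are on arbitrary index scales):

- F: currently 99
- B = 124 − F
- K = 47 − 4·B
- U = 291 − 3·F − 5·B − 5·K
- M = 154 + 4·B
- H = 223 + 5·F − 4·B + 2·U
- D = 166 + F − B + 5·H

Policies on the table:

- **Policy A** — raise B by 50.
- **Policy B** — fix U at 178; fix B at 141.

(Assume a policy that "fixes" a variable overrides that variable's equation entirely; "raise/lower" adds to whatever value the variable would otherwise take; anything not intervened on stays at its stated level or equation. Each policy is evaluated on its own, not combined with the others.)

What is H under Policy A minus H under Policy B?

1676

Policy A (B + 50):
  F = 99
  B = 124 − 99 (+50 from intervention) = 75
  K = 47 − 4·75 = -253
  U = 291 − 3·99 − 5·75 − 5·(-253) = 884
  H = 223 + 5·99 − 4·75 + 2·884 = 2186
Policy B (U := 178, B := 141):
  F = 99
  B = 141
  K = 47 − 4·141 = -517
  U = 178
  H = 223 + 5·99 − 4·141 + 2·178 = 510
H: 2186 − 510 = 1676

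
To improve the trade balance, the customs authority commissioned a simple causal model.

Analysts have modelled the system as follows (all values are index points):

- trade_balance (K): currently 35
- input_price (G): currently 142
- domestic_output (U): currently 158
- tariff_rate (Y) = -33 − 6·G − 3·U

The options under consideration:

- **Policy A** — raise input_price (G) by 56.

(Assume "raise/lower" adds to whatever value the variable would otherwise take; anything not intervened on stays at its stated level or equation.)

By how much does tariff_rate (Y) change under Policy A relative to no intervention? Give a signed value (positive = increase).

Baseline:
  G = 142
  U = 158
  Y = -33 − 6·142 − 3·158 = -1359
Policy A (G + 56):
  G = 142 + 56 = 198
  U = 158
  Y = -33 − 6·198 − 3·158 = -1695
Change in Y: -1695 − (-1359) = -336

-336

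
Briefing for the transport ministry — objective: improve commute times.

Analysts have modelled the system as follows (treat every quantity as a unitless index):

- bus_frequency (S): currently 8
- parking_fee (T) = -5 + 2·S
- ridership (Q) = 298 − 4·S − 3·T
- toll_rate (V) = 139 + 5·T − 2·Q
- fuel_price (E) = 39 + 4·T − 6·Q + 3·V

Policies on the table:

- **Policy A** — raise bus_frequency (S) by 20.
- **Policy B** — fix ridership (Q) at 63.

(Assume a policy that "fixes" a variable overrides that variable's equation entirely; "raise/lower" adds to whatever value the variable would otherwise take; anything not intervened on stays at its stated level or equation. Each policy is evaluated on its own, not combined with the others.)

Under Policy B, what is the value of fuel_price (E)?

Policy B (Q := 63):
  S = 8
  T = -5 + 2·8 = 11
  Q = 63
  V = 139 + 5·11 − 2·63 = 68
  E = 39 + 4·11 − 6·63 + 3·68 = -91

-91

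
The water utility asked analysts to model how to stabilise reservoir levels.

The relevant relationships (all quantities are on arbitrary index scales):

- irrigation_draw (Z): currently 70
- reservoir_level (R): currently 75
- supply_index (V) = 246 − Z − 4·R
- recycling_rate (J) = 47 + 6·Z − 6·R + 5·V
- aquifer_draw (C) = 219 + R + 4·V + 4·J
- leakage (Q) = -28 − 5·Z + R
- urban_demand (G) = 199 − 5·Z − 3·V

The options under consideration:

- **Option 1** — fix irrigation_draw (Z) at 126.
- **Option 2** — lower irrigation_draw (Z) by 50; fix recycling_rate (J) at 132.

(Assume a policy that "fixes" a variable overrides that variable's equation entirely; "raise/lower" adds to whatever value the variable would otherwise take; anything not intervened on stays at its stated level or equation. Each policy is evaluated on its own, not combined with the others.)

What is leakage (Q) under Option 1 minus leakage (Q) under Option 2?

-530

Option 1 (Z := 126):
  Z = 126
  R = 75
  Q = -28 − 5·126 + 75 = -583
Option 2 (Z − 50, J := 132):
  Z = 70 − 50 = 20
  R = 75
  Q = -28 − 5·20 + 75 = -53
Q: -583 − (-53) = -530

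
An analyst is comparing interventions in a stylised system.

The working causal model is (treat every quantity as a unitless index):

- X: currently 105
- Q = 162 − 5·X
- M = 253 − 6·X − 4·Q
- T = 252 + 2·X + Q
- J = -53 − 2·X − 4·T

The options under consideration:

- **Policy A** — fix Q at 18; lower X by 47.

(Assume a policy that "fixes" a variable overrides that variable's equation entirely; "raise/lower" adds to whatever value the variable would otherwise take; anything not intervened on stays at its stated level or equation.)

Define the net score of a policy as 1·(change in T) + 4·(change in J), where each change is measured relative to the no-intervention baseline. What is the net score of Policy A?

-3929

Baseline:
  X = 105
  Q = 162 − 5·105 = -363
  T = 252 + 2·105 + (-363) = 99
  J = -53 − 2·105 − 4·99 = -659
Policy A (Q := 18, X − 47):
  X = 105 − 47 = 58
  Q = 18
  T = 252 + 2·58 + 18 = 386
  J = -53 − 2·58 − 4·386 = -1713
ΔT = 386 − 99 = 287; ΔJ = -1713 − (-659) = -1054
Score = 1·287 + 4·(-1054) = -3929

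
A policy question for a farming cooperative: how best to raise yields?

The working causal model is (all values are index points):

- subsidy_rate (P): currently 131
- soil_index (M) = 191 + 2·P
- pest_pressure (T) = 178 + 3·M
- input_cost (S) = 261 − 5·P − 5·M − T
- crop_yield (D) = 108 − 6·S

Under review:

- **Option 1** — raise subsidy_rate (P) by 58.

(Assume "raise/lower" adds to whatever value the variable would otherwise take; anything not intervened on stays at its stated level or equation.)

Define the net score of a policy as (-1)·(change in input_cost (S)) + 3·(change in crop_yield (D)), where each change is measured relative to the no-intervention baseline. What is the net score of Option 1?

23142

Baseline:
  P = 131
  M = 191 + 2·131 = 453
  T = 178 + 3·453 = 1537
  S = 261 − 5·131 − 5·453 − 1537 = -4196
  D = 108 − 6·(-4196) = 25284
Option 1 (P + 58):
  P = 131 + 58 = 189
  M = 191 + 2·189 = 569
  T = 178 + 3·569 = 1885
  S = 261 − 5·189 − 5·569 − 1885 = -5414
  D = 108 − 6·(-5414) = 32592
ΔS = -5414 − (-4196) = -1218; ΔD = 32592 − 25284 = 7308
Score = (-1)·(-1218) + 3·7308 = 23142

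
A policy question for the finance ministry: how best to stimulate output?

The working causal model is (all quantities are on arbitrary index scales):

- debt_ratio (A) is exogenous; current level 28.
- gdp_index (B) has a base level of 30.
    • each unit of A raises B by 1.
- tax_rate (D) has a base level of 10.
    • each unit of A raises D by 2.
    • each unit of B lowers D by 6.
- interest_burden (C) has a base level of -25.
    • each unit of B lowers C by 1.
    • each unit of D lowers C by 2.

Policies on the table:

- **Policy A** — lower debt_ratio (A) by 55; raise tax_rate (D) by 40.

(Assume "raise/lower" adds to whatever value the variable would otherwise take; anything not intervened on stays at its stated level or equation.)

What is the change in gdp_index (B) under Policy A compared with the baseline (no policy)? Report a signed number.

-55

Baseline:
  A = 28
  B = 30 + 28 = 58
Policy A (A − 55, D + 40):
  A = 28 − 55 = -27
  B = 30 + (-27) = 3
Change in B: 3 − 58 = -55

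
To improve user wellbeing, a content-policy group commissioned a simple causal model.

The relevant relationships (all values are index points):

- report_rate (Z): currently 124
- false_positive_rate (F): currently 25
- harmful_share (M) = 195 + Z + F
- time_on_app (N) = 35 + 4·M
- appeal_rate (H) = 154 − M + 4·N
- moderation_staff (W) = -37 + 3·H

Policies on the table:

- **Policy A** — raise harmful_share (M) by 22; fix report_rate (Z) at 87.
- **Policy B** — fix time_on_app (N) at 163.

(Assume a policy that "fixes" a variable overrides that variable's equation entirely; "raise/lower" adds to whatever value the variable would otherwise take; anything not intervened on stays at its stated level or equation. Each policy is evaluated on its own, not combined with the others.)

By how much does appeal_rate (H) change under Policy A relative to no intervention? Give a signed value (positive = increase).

Baseline:
  Z = 124
  F = 25
  M = 195 + 124 + 25 = 344
  N = 35 + 4·344 = 1411
  H = 154 − 344 + 4·1411 = 5454
Policy A (M + 22, Z := 87):
  Z = 87
  F = 25
  M = 195 + 87 + 25 (+22 from intervention) = 329
  N = 35 + 4·329 = 1351
  H = 154 − 329 + 4·1351 = 5229
Change in H: 5229 − 5454 = -225

-225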